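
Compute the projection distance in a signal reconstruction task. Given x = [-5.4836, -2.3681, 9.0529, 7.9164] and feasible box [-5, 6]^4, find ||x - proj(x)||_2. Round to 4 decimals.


Project each component onto [-5, 6].
clip(-5.4836) = -5.0, clip(-2.3681) = -2.3681, clip(9.0529) = 6.0, clip(7.9164) = 6.0
Projection = [-5.0, -2.3681, 6.0, 6.0]
Squared diffs: [0.2339, 0.0, 9.3202, 3.6726]
Distance = sqrt(13.2267) = 3.6368


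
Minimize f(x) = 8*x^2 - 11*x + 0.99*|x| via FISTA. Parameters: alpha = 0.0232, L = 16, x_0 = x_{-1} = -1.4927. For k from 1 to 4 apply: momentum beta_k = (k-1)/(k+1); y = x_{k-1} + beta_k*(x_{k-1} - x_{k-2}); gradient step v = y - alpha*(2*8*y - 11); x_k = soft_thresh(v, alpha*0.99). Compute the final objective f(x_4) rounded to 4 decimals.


FISTA on f(x) = 8*x^2 - 11*x + 0.99*|x|
L = 16, alpha = 0.0232
Iteration 1: beta = 0.0, y = -1.4927 + 0.0*(-1.4927 + 1.4927) = -1.4927
  grad(y) = -34.8832, v = y - alpha*grad = -0.6834
  prox(v) = soft_thresh(-0.6834, 0.023) = -0.6604
Iteration 2: beta = 0.3333, y = -0.6604 + 0.3333*(-0.6604 + 1.4927) = -0.383
  grad(y) = -17.1284, v = y - alpha*grad = 0.0144
  prox(v) = soft_thresh(0.0144, 0.023) = 0.0
Iteration 3: beta = 0.5, y = 0.0 + 0.5*(0.0 + 0.6604) = 0.3302
  grad(y) = -5.7165, v = y - alpha*grad = 0.4628
  prox(v) = soft_thresh(0.4628, 0.023) = 0.4399
Iteration 4: beta = 0.6, y = 0.4399 + 0.6*(0.4399 - 0.0) = 0.7038
  grad(y) = 0.2608, v = y - alpha*grad = 0.6977
  prox(v) = soft_thresh(0.6977, 0.023) = 0.6748
f(x_4) = 8*0.6748^2 - 11*0.6748 + 0.99*|0.6748| = -3.1119


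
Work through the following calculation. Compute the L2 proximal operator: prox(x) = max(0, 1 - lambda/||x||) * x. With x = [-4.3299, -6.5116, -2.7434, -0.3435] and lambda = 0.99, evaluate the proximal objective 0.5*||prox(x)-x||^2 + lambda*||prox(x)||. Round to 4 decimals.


Step 1: Compute ||x||.
||x|| = 8.2942
Step 2: Compute scaling factor.
scale = max(0, 1 - 0.99/8.2942) = 0.8806
Step 3: prox(x) = [-3.8131, -5.7344, -2.4159, -0.3025]
||prox(x)|| = 7.3042
Step 4: Proximal objective.
0.5*||prox-x||^2 = 0.4901
lambda*||prox|| = 7.2312
Total = 7.7212


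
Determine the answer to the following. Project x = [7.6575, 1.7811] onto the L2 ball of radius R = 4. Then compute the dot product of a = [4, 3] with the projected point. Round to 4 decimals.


Step 1: Compute ||x|| (intermediates to 6 decimals).
||x|| = sqrt(7.6575^2 + 1.7811^2) = 7.86191
Step 2: Project.
Since ||x|| > R, scale = R/||x|| = 4/7.86191 = 0.508782, proj(x) = scale * x
proj(x) = [3.895998, 0.906192]
Step 3: Dot product.
a^T * proj(x) = 4*3.895998 + 3*0.906192 = 18.3026


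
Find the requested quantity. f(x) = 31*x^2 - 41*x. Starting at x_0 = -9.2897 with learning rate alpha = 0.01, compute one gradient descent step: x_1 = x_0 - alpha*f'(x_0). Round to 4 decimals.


We compute the gradient at x_0 and apply the update.
f'(x) = 62*x - 41
f'(-9.2897) = 62*-9.2897 - 41 = -616.9614
x_1 = -9.2897 - 0.01*-616.9614 = -3.1201


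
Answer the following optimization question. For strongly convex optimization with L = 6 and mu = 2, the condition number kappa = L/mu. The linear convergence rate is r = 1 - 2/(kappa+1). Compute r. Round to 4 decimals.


Step 1: Compute the condition number.
kappa = L/mu = 6/2 = 3.0
Step 2: Compute the convergence rate.
r = 1 - 2/(kappa + 1) = 1 - 2*mu/(L + mu) = (L - mu)/(L + mu) = 4/8 = 0.5


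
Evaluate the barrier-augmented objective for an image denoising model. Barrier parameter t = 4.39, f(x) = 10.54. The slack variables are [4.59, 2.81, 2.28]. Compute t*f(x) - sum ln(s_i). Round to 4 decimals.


Step 1: Compute log-barrier.
ln values: [1.5239, 1.0332, 0.8242]
phi = -(1.5239 + 1.0332 + 0.8242) = -3.3812
Step 2: Compute augmented objective.
t*f(x) = 4.39*10.54 = 46.2706
Total = 46.2706 - 3.3812 = 42.8894


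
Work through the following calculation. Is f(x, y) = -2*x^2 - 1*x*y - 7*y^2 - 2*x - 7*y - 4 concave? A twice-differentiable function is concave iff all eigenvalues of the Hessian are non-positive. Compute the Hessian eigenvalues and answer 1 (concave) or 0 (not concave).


The Hessian of f(x,y) = -2*x^2 - 1*x*y - 7*y^2 - 2*x - 7*y - 4 is:
H = [[-4, -1], [-1, -14]]
Trace = -4 - 14 = -18
Determinant = -4*-14 - (-1)^2 = 55
Discriminant = (-18)^2 - 4*55 = 104.0
Eigenvalues: lambda_1 = -14.099, lambda_2 = -3.901
The function is concave.

1


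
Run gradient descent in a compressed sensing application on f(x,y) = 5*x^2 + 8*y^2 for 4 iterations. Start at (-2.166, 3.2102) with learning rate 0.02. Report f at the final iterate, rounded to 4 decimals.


Gradient descent on f(x,y) = 5*x^2 + 8*y^2.
Starting point: (-2.166, 3.2102), alpha = 0.02
Step 1: grad_x = 2*5*-2.166 = -21.66, grad_y = 2*8*3.2102 = 51.3632
  x_1 = -2.166 - 0.02*-21.66 = -1.7328
  y_1 = 3.2102 - 0.02*51.3632 = 2.1829
Step 2: grad_x = 2*5*-1.7328 = -17.328, grad_y = 2*8*2.1829 = 34.927
  x_2 = -1.7328 - 0.02*-17.328 = -1.3862
  y_2 = 2.1829 - 0.02*34.927 = 1.4844
Step 3: grad_x = 2*5*-1.3862 = -13.8624, grad_y = 2*8*1.4844 = 23.7503
  x_3 = -1.3862 - 0.02*-13.8624 = -1.109
  y_3 = 1.4844 - 0.02*23.7503 = 1.0094
Step 4: grad_x = 2*5*-1.109 = -11.0899, grad_y = 2*8*1.0094 = 16.1502
  x_4 = -1.109 - 0.02*-11.0899 = -0.8872
  y_4 = 1.0094 - 0.02*16.1502 = 0.6864
f(-0.8872, 0.6864) = 5*(-0.8872)^2 + 8*0.6864^2 = 7.7046


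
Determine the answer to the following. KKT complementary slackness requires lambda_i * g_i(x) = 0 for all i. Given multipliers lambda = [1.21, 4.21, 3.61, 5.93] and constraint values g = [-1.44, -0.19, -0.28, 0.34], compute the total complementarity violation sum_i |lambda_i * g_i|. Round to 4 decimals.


KKT complementary slackness check:
lambda_1 * g_1 = 1.21 * -1.44 = -1.7424
lambda_2 * g_2 = 4.21 * -0.19 = -0.7999
lambda_3 * g_3 = 3.61 * -0.28 = -1.0108
lambda_4 * g_4 = 5.93 * 0.34 = 2.0162
Total violation = 1.7424 + 0.7999 + 1.0108 + 2.0162 = 5.5693


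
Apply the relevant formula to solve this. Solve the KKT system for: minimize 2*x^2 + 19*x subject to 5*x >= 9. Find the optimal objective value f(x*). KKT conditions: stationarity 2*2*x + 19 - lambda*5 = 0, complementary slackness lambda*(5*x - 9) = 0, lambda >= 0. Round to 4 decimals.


Step 1: Try lambda = 0 (constraint inactive).
x_unc = -19/(2*2) = -4.75
Check: 5*-4.75 = -23.75 < 9 -- violated!
Step 2: Constraint must be active: 5*x = 9
x* = 9/5 = 1.8
lambda = (2*2*1.8 + 19)/5 = 5.24
Step 3: Compute optimal value.
f(x*) = 2*1.8^2 + 19*1.8 = 40.68


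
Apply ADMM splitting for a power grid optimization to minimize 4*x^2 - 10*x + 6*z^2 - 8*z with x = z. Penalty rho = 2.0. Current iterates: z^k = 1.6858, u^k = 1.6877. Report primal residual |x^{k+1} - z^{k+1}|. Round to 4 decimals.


ADMM iteration with rho = 2.0, z^k = 1.6858, u^k = 1.6877
Step 1: x-update.
Minimize 4*x^2 - 10*x + (2.0/2)*(x - 1.6858 + 1.6877)^2
FOC: (2*4 + 2.0)*x = 10 + 2.0*(1.6858 - 1.6877)
x^{k+1} = 0.9996
Step 2: z-update.
Minimize 6*z^2 - 8*z + (2.0/2)*(0.9996 - z + 1.6877)^2
FOC: (2*6 + 2.0)*z = 8 + 2.0*(0.9996 + 1.6877)
z^{k+1} = 0.9553
Step 3: u-update.
u^{k+1} = 1.6877 + 0.9996 - 0.9553 = 1.732
Step 4: Primal residual = |0.9996 - 0.9553| = 0.0443


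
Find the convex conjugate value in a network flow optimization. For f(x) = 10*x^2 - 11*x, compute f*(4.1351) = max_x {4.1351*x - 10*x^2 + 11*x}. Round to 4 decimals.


f*(y) = sup_x {y*x - a*x^2 - b*x} = sup_x {(y-b)*x - a*x^2}
FOC: (y - b) - 2a*x = 0 => x* = (y - b)/(2a)
x* = (4.1351 + 11)/(2*10) = 0.7568
f*(4.1351) = (y-b)^2/(4a) = (4.1351 + 11)^2/(4*10)
= 229.0713/40 = 5.7268


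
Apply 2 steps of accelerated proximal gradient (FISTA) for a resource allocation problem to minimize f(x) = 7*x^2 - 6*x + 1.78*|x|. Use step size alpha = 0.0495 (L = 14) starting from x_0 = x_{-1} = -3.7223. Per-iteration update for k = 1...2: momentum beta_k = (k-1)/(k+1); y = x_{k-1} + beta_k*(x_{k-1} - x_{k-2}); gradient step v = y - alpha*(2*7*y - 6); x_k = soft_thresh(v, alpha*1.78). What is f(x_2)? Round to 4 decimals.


FISTA on f(x) = 7*x^2 - 6*x + 1.78*|x|
L = 14, alpha = 0.0495
Iteration 1: beta = 0.0, y = -3.7223 + 0.0*(-3.7223 + 3.7223) = -3.7223
  grad(y) = -58.1122, v = y - alpha*grad = -0.8457
  prox(v) = soft_thresh(-0.8457, 0.0881) = -0.7576
Iteration 2: beta = 0.3333, y = -0.7576 + 0.3333*(-0.7576 + 3.7223) = 0.2306
  grad(y) = -2.7718, v = y - alpha*grad = 0.3678
  prox(v) = soft_thresh(0.3678, 0.0881) = 0.2797
f(x_2) = 7*0.2797^2 - 6*0.2797 + 1.78*|0.2797| = -0.6327


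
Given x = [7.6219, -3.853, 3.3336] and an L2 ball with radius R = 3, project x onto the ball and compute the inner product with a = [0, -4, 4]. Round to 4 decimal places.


Step 1: Compute ||x|| (intermediates to 6 decimals).
||x|| = sqrt(7.6219^2 + (-3.853)^2 + 3.3336^2) = 9.16798
Step 2: Project.
Since ||x|| > R, scale = R/||x|| = 3/9.16798 = 0.327226, proj(x) = scale * x
proj(x) = [2.494084, -1.260802, 1.090841]
Step 3: Dot product.
a^T * proj(x) = 0*2.494084 - 4*(-1.260802) + 4*1.090841 = 9.4066


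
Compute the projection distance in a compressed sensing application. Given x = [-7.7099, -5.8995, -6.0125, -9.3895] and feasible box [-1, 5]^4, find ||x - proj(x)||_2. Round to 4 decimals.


Project each component onto [-1, 5].
clip(-7.7099) = -1.0, clip(-5.8995) = -1.0, clip(-6.0125) = -1.0, clip(-9.3895) = -1.0
Projection = [-1.0, -1.0, -1.0, -1.0]
Squared diffs: [45.0228, 24.0051, 25.1252, 70.3837]
Distance = sqrt(164.5368) = 12.8272


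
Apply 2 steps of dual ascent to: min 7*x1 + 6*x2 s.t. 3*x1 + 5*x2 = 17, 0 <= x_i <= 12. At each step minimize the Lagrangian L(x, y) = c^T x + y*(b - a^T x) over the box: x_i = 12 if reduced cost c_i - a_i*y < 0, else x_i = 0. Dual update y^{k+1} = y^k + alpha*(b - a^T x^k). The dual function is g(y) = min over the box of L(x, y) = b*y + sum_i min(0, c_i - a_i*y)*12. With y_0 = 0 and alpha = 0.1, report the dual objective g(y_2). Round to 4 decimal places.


Dual ascent for LP: min 7*x1 + 6*x2, 3*x1 + 5*x2 = 17, 0 <= x_i <= 12
Step 1: y^k = 0.0, reduced costs: (7.0, 6.0)
  x^k = (0.0, 0.0), subgradient = b - a^T x = 17.0
  y^{k+1} = 0.0 + 0.1*17.0 = 1.7
Step 2: y^k = 1.7, reduced costs: (1.9, -2.5)
  x^k = (0.0, 12.0), subgradient = b - a^T x = -43.0
  y^{k+1} = 1.7 + 0.1*-43.0 = -2.6
Dual objective at y_2 = -2.6: reduced costs (14.8, 19.0), box minimizer x = (0.0, 0.0)
g(y_2) = b*y + (c1 - a1*y)*x1 + (c2 - a2*y)*x2 = 17*(-2.6) + 14.8*0.0 + 19.0*0.0 = -44.2 + 0.0 + 0.0 = -44.2


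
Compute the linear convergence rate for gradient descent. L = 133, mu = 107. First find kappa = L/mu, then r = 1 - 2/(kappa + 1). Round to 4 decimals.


Step 1: Compute the condition number.
kappa = L/mu = 133/107 = 1.243
Step 2: Compute the convergence rate.
r = 1 - 2/(kappa + 1) = 1 - 2*mu/(L + mu) = (L - mu)/(L + mu) = 26/240 = 0.1083


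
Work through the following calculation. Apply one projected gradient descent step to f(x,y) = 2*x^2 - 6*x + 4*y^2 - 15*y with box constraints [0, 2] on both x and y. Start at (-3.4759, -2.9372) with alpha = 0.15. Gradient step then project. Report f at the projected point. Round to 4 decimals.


Step 1: Compute gradient at (-3.4759, -2.9372).
grad_x = 2*2*-3.4759 - 6 = -19.9036
grad_y = 2*4*-2.9372 - 15 = -38.4976
Step 2: Gradient step.
x_raw = -3.4759 - 0.15*-19.9036 = -0.4904
y_raw = -2.9372 - 0.15*-38.4976 = 2.8374
Step 3: Project onto [0, 2].
x_proj = clip(-0.4904) = 0.0
y_proj = clip(2.8374) = 2.0
Step 4: Evaluate f.
f(0.0, 2.0) = -14.0


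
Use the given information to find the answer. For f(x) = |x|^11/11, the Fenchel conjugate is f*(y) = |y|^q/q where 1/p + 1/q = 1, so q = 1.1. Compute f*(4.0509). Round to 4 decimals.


The conjugate exponent q satisfies 1/p + 1/q = 1.
p = 11, so q = 11/(11 - 1) = 1.1
|y|^q = 4.0509^1.1 = 4.6591
f*(4.0509) = 4.6591 / 1.1 = 4.2356


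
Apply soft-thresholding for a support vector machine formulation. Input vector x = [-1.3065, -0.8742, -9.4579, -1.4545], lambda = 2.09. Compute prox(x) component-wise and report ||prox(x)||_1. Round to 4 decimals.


Soft-thresholding with lambda = 2.09:
prox(-1.3065) = sign(-1.3065)*max(|-1.3065| - 2.09, 0) = 0.0
prox(-0.8742) = sign(-0.8742)*max(|-0.8742| - 2.09, 0) = 0.0
prox(-9.4579) = sign(-9.4579)*max(|-9.4579| - 2.09, 0) = -7.3679
prox(-1.4545) = sign(-1.4545)*max(|-1.4545| - 2.09, 0) = 0.0
prox(x) = [0.0, 0.0, -7.3679, 0.0]
||prox(x)||_1 = 0.0 + 0.0 + 7.3679 + 0.0 = 7.3679


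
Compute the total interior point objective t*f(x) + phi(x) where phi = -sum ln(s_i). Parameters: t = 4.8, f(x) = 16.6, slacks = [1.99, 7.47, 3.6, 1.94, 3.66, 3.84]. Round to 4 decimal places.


Step 1: Compute log-barrier.
ln values: [0.6881, 2.0109, 1.2809, 0.6627, 1.2975, 1.3455]
phi = -(0.6881 + 2.0109 + 1.2809 + 0.6627 + 1.2975 + 1.3455) = -7.2856
Step 2: Compute augmented objective.
t*f(x) = 4.8*16.6 = 79.68
Total = 79.68 - 7.2856 = 72.3944


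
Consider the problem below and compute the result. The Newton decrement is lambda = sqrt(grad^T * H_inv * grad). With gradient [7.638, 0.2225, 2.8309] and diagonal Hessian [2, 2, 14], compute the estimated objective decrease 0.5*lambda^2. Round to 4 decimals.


Step 1: H is diagonal, so H^(-1) * g = [3.819, 0.1113, 0.2022].
Step 2: g^T H^(-1) g = sum_i g_i^2 / H_ii
  = (7.638)^2/2 + (0.2225)^2/2 + (2.8309)^2/14
  = 29.1695 + 0.0248 + 0.5724 = 29.7667
Step 3: Objective decrease = 0.5 * g^T H^(-1) g = 14.8834


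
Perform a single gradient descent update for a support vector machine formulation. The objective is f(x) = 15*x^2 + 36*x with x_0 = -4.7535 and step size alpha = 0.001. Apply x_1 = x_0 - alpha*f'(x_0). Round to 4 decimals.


We compute the gradient at x_0 and apply the update.
f'(x) = 30*x + 36
f'(-4.7535) = 30*-4.7535 + 36 = -106.605
x_1 = -4.7535 - 0.001*-106.605 = -4.6469


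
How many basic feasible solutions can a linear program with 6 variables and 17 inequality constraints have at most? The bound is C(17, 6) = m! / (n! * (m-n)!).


Each vertex corresponds to some choice of n active constraints out of m, so the number of vertices is at most C(m, n) = m! / (n!(m-n)!).
m = 17, n = 6
Numerator: 17 * 16 * 15 * 14 * 13 * 12
Denominator: 6! = 720
C(17, 6) = 12376


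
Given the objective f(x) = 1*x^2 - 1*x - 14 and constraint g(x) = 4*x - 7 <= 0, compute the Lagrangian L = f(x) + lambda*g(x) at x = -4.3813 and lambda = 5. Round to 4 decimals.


Step 1: Evaluate f(x).
f(-4.3813) = 1*(-4.3813)^2 - 1*(-4.3813) - 14 = 9.5771
Step 2: Evaluate g(x).
g(-4.3813) = 4*-4.3813 - 7 = -24.5252
Step 3: Compute Lagrangian.
L = 9.5771 + 5*-24.5252 = -113.0489


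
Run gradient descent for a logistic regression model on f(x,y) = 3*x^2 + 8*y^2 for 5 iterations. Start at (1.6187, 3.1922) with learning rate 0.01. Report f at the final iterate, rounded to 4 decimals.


Gradient descent on f(x,y) = 3*x^2 + 8*y^2.
Starting point: (1.6187, 3.1922), alpha = 0.01
Step 1: grad_x = 2*3*1.6187 = 9.7122, grad_y = 2*8*3.1922 = 51.0752
  x_1 = 1.6187 - 0.01*9.7122 = 1.5216
  y_1 = 3.1922 - 0.01*51.0752 = 2.6814
Step 2: grad_x = 2*3*1.5216 = 9.1295, grad_y = 2*8*2.6814 = 42.9032
  x_2 = 1.5216 - 0.01*9.1295 = 1.4303
  y_2 = 2.6814 - 0.01*42.9032 = 2.2524
Step 3: grad_x = 2*3*1.4303 = 8.5817, grad_y = 2*8*2.2524 = 36.0387
  x_3 = 1.4303 - 0.01*8.5817 = 1.3445
  y_3 = 2.2524 - 0.01*36.0387 = 1.892
Step 4: grad_x = 2*3*1.3445 = 8.0668, grad_y = 2*8*1.892 = 30.2725
  x_4 = 1.3445 - 0.01*8.0668 = 1.2638
  y_4 = 1.892 - 0.01*30.2725 = 1.5893
Step 5: grad_x = 2*3*1.2638 = 7.5828, grad_y = 2*8*1.5893 = 25.4289
  x_5 = 1.2638 - 0.01*7.5828 = 1.188
  y_5 = 1.5893 - 0.01*25.4289 = 1.335
f(1.188, 1.335) = 3*1.188^2 + 8*1.335^2 = 18.492


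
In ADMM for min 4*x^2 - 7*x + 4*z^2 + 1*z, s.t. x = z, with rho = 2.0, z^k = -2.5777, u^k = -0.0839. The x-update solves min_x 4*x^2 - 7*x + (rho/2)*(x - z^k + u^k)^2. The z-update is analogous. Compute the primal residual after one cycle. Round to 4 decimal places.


ADMM iteration with rho = 2.0, z^k = -2.5777, u^k = -0.0839
Step 1: x-update.
Minimize 4*x^2 - 7*x + (2.0/2)*(x + 2.5777 - 0.0839)^2
FOC: (2*4 + 2.0)*x = 7 + 2.0*(-2.5777 + 0.0839)
x^{k+1} = 0.2012
Step 2: z-update.
Minimize 4*z^2 + 1*z + (2.0/2)*(0.2012 - z - 0.0839)^2
FOC: (2*4 + 2.0)*z = -1 + 2.0*(0.2012 - 0.0839)
z^{k+1} = -0.0765
Step 3: u-update.
u^{k+1} = -0.0839 + 0.2012 + 0.0765 = 0.1939
Step 4: Primal residual = |0.2012 + 0.0765| = 0.2778


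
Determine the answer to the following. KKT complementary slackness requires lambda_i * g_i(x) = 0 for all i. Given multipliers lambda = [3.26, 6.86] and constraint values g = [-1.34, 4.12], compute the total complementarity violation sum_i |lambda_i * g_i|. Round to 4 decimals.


KKT complementary slackness check:
lambda_1 * g_1 = 3.26 * -1.34 = -4.3684
lambda_2 * g_2 = 6.86 * 4.12 = 28.2632
Total violation = 4.3684 + 28.2632 = 32.6316


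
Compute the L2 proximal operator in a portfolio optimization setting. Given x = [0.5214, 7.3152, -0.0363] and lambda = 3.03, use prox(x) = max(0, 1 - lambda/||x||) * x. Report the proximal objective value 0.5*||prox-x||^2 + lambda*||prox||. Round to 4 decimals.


Step 1: Compute ||x||.
||x|| = 7.3338
Step 2: Compute scaling factor.
scale = max(0, 1 - 3.03/7.3338) = 0.5868
Step 3: prox(x) = [0.306, 4.2929, -0.0213]
||prox(x)|| = 4.3038
Step 4: Proximal objective.
0.5*||prox-x||^2 = 4.5905
lambda*||prox|| = 13.0405
Total = 17.6311


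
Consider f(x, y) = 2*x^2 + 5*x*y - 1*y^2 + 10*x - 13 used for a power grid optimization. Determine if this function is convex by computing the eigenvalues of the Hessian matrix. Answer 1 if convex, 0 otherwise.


The Hessian of f(x,y) = 2*x^2 + 5*x*y - 1*y^2 + 10*x - 13 is:
H = [[4, 5], [5, -2]]
Trace = 4 - 2 = 2
Determinant = 4*-2 - (5)^2 = -33
Discriminant = (2)^2 - 4*-33 = 136.0
Eigenvalues: lambda_1 = -4.831, lambda_2 = 6.831
The function is not convex.

0


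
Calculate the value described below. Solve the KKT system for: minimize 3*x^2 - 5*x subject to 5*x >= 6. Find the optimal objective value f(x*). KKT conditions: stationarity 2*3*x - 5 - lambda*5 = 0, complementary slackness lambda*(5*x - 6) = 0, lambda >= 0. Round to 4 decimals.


Step 1: Try lambda = 0 (constraint inactive).
x_unc = 5/(2*3) = 0.8333
Check: 5*0.8333 = 4.1665 < 6 -- violated!
Step 2: Constraint must be active: 5*x = 6
x* = 6/5 = 1.2
lambda = (2*3*1.2 - 5)/5 = 0.44
Step 3: Compute optimal value.
f(x*) = 3*1.2^2 - 5*1.2 = -1.68


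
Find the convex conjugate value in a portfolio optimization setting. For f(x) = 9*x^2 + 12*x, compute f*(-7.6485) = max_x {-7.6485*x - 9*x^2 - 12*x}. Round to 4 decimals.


f*(y) = sup_x {y*x - a*x^2 - b*x} = sup_x {(y-b)*x - a*x^2}
FOC: (y - b) - 2a*x = 0 => x* = (y - b)/(2a)
x* = (-7.6485 - 12)/(2*9) = -1.0916
f*(-7.6485) = (y-b)^2/(4a) = (-7.6485 - 12)^2/(4*9)
= 386.0636/36 = 10.724


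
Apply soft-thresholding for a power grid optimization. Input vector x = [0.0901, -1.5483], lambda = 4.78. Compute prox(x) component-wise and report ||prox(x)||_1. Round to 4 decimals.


Soft-thresholding with lambda = 4.78:
prox(0.0901) = sign(0.0901)*max(|0.0901| - 4.78, 0) = 0.0
prox(-1.5483) = sign(-1.5483)*max(|-1.5483| - 4.78, 0) = 0.0
prox(x) = [0.0, 0.0]
||prox(x)||_1 = 0.0 + 0.0 = 0.0


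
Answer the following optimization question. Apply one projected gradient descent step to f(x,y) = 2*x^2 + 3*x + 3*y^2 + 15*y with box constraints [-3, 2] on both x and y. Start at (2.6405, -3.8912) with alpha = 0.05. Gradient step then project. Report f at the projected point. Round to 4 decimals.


Step 1: Compute gradient at (2.6405, -3.8912).
grad_x = 2*2*2.6405 + 3 = 13.562
grad_y = 2*3*-3.8912 + 15 = -8.3472
Step 2: Gradient step.
x_raw = 2.6405 - 0.05*13.562 = 1.9624
y_raw = -3.8912 - 0.05*-8.3472 = -3.4738
Step 3: Project onto [-3, 2].
x_proj = clip(1.9624) = 1.9624
y_proj = clip(-3.4738) = -3.0
Step 4: Evaluate f.
f(1.9624, -3.0) = -4.4108


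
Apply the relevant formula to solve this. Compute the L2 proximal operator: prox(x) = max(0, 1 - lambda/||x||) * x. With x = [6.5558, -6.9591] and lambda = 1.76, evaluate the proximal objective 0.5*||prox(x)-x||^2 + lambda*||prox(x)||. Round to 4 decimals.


Step 1: Compute ||x||.
||x|| = 9.5607
Step 2: Compute scaling factor.
scale = max(0, 1 - 1.76/9.5607) = 0.8159
Step 3: prox(x) = [5.349, -5.678]
||prox(x)|| = 7.8007
Step 4: Proximal objective.
0.5*||prox-x||^2 = 1.5488
lambda*||prox|| = 13.7292
Total = 15.2781


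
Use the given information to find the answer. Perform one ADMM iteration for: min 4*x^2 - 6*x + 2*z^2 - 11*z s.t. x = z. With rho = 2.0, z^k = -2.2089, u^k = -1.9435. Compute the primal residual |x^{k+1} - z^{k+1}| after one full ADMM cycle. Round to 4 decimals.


ADMM iteration with rho = 2.0, z^k = -2.2089, u^k = -1.9435
Step 1: x-update.
Minimize 4*x^2 - 6*x + (2.0/2)*(x + 2.2089 - 1.9435)^2
FOC: (2*4 + 2.0)*x = 6 + 2.0*(-2.2089 + 1.9435)
x^{k+1} = 0.5469
Step 2: z-update.
Minimize 2*z^2 - 11*z + (2.0/2)*(0.5469 - z - 1.9435)^2
FOC: (2*2 + 2.0)*z = 11 + 2.0*(0.5469 - 1.9435)
z^{k+1} = 1.3678
Step 3: u-update.
u^{k+1} = -1.9435 + 0.5469 - 1.3678 = -2.7644
Step 4: Primal residual = |0.5469 - 1.3678| = 0.8209


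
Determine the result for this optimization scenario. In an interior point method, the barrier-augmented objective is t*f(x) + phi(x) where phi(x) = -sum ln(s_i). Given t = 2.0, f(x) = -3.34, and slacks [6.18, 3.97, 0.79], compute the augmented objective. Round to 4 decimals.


Step 1: Compute log-barrier.
ln values: [1.8213, 1.3788, -0.2357]
phi = -(1.8213 + 1.3788 - 0.2357) = -2.9644
Step 2: Compute augmented objective.
t*f(x) = 2.0*-3.34 = -6.68
Total = -6.68 - 2.9644 = -9.6444


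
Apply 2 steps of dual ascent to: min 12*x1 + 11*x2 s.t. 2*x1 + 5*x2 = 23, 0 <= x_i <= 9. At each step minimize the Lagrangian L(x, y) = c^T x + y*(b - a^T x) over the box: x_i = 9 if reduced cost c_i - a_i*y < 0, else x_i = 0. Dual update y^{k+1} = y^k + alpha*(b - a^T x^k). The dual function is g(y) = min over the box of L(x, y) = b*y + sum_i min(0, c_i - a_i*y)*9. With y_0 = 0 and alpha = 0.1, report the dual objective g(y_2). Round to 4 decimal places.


Dual ascent for LP: min 12*x1 + 11*x2, 2*x1 + 5*x2 = 23, 0 <= x_i <= 9
Step 1: y^k = 0.0, reduced costs: (12.0, 11.0)
  x^k = (0.0, 0.0), subgradient = b - a^T x = 23.0
  y^{k+1} = 0.0 + 0.1*23.0 = 2.3
Step 2: y^k = 2.3, reduced costs: (7.4, -0.5)
  x^k = (0.0, 9.0), subgradient = b - a^T x = -22.0
  y^{k+1} = 2.3 + 0.1*-22.0 = 0.1
Dual objective at y_2 = 0.1: reduced costs (11.8, 10.5), box minimizer x = (0.0, 0.0)
g(y_2) = b*y + (c1 - a1*y)*x1 + (c2 - a2*y)*x2 = 23*0.1 + 11.8*0.0 + 10.5*0.0 = 2.3 + 0.0 + 0.0 = 2.3


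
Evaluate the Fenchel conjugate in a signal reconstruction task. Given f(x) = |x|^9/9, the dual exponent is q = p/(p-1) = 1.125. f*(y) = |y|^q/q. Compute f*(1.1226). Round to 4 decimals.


The conjugate exponent q satisfies 1/p + 1/q = 1.
p = 9, so q = 9/(9 - 1) = 1.125
|y|^q = 1.1226^1.125 = 1.1389
f*(1.1226) = 1.1389 / 1.125 = 1.0124


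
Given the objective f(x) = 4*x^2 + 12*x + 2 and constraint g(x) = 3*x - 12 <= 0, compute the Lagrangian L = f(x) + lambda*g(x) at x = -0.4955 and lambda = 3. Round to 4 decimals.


Step 1: Evaluate f(x).
f(-0.4955) = 4*(-0.4955)^2 + 12*(-0.4955) + 2 = -2.9639
Step 2: Evaluate g(x).
g(-0.4955) = 3*-0.4955 - 12 = -13.4865
Step 3: Compute Lagrangian.
L = -2.9639 + 3*-13.4865 = -43.4234


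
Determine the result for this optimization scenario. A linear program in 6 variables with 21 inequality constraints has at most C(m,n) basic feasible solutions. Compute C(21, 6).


Each vertex corresponds to some choice of n active constraints out of m, so the number of vertices is at most C(m, n) = m! / (n!(m-n)!).
m = 21, n = 6
Numerator: 21 * 20 * 19 * 18 * 17 * 16
Denominator: 6! = 720
C(21, 6) = 54264


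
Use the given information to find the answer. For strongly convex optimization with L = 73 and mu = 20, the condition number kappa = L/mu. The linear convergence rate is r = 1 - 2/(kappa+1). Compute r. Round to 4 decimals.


Step 1: Compute the condition number.
kappa = L/mu = 73/20 = 3.65
Step 2: Compute the convergence rate.
r = 1 - 2/(kappa + 1) = 1 - 2*mu/(L + mu) = (L - mu)/(L + mu) = 53/93 = 0.5699


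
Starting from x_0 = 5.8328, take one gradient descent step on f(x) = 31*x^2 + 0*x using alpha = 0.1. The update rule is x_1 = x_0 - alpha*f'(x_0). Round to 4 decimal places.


We compute the gradient at x_0 and apply the update.
f'(x) = 62*x + 0
f'(5.8328) = 62*5.8328 + 0 = 361.6336
x_1 = 5.8328 - 0.1*361.6336 = -30.3306


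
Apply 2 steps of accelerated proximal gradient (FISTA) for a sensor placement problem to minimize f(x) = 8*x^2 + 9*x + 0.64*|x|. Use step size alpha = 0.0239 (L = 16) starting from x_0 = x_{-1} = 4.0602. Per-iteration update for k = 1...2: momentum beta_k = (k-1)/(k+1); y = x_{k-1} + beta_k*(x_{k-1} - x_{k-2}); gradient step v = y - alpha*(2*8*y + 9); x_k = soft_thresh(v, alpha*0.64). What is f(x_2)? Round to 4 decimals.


FISTA on f(x) = 8*x^2 + 9*x + 0.64*|x|
L = 16, alpha = 0.0239
Iteration 1: beta = 0.0, y = 4.0602 + 0.0*(4.0602 - 4.0602) = 4.0602
  grad(y) = 73.9632, v = y - alpha*grad = 2.2925
  prox(v) = soft_thresh(2.2925, 0.0153) = 2.2772
Iteration 2: beta = 0.3333, y = 2.2772 + 0.3333*(2.2772 - 4.0602) = 1.6828
  grad(y) = 35.9255, v = y - alpha*grad = 0.8242
  prox(v) = soft_thresh(0.8242, 0.0153) = 0.8089
f(x_2) = 8*0.8089^2 + 9*0.8089 + 0.64*|0.8089| = 13.033


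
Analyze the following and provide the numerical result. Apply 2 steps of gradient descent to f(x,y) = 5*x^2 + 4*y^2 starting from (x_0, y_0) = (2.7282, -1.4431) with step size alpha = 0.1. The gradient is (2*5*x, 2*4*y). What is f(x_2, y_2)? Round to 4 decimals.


Gradient descent on f(x,y) = 5*x^2 + 4*y^2.
Starting point: (2.7282, -1.4431), alpha = 0.1
Step 1: grad_x = 2*5*2.7282 = 27.282, grad_y = 2*4*-1.4431 = -11.5448
  x_1 = 2.7282 - 0.1*27.282 = -0.0
  y_1 = -1.4431 - 0.1*-11.5448 = -0.2886
Step 2: grad_x = 2*5*-0.0 = -0.0, grad_y = 2*4*-0.2886 = -2.309
  x_2 = -0.0 - 0.1*-0.0 = 0.0
  y_2 = -0.2886 - 0.1*-2.309 = -0.0577
f(0.0, -0.0577) = 5*0.0^2 + 4*(-0.0577)^2 = 0.0133


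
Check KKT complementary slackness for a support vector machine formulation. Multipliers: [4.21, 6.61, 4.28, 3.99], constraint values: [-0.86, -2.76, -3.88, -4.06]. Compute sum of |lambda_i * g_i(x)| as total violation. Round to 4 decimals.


KKT complementary slackness check:
lambda_1 * g_1 = 4.21 * -0.86 = -3.6206
lambda_2 * g_2 = 6.61 * -2.76 = -18.2436
lambda_3 * g_3 = 4.28 * -3.88 = -16.6064
lambda_4 * g_4 = 3.99 * -4.06 = -16.1994
Total violation = 3.6206 + 18.2436 + 16.6064 + 16.1994 = 54.67


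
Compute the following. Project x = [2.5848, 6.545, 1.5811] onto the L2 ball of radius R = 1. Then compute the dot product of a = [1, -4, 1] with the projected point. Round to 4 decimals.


Step 1: Compute ||x|| (intermediates to 6 decimals).
||x|| = sqrt(2.5848^2 + 6.545^2 + 1.5811^2) = 7.212357
Step 2: Project.
Since ||x|| > R, scale = R/||x|| = 1/7.212357 = 0.138651, proj(x) = scale * x
proj(x) = [0.358385, 0.907471, 0.219221]
Step 3: Dot product.
a^T * proj(x) = 1*0.358385 - 4*0.907471 + 1*0.219221 = -3.0523


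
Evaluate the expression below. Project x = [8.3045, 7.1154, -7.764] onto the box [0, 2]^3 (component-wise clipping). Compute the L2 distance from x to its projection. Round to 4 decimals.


Project each component onto [0, 2].
clip(8.3045) = 2.0, clip(7.1154) = 2.0, clip(-7.764) = 0.0
Projection = [2.0, 2.0, 0.0]
Squared diffs: [39.7467, 26.1673, 60.2797]
Distance = sqrt(126.1937) = 11.2336


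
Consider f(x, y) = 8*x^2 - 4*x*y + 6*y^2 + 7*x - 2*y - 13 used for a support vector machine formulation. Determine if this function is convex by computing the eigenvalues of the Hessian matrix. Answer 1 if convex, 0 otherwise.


The Hessian of f(x,y) = 8*x^2 - 4*x*y + 6*y^2 + 7*x - 2*y - 13 is:
H = [[16, -4], [-4, 12]]
Trace = 16 + 12 = 28
Determinant = 16*12 - (-4)^2 = 176
Discriminant = (28)^2 - 4*176 = 80.0
Eigenvalues: lambda_1 = 9.5279, lambda_2 = 18.4721
The function is convex.

1


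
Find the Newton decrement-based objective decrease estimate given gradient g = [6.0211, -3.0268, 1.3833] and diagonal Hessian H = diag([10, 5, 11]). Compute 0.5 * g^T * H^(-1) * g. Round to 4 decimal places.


Step 1: H is diagonal, so H^(-1) * g = [0.6021, -0.6054, 0.1258].
Step 2: g^T H^(-1) g = sum_i g_i^2 / H_ii
  = (6.0211)^2/10 + (-3.0268)^2/5 + (1.3833)^2/11
  = 3.6254 + 1.8323 + 0.174 = 5.6316
Step 3: Objective decrease = 0.5 * g^T H^(-1) g = 2.8158


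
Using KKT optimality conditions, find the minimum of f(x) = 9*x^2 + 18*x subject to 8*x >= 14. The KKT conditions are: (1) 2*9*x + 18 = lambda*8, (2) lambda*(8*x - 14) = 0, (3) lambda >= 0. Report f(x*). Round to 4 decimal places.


Step 1: Try lambda = 0 (constraint inactive).
x_unc = -18/(2*9) = -1.0
Check: 8*-1.0 = -8.0 < 14 -- violated!
Step 2: Constraint must be active: 8*x = 14
x* = 14/8 = 1.75
lambda = (2*9*1.75 + 18)/8 = 6.1875
Step 3: Compute optimal value.
f(x*) = 9*1.75^2 + 18*1.75 = 59.0625


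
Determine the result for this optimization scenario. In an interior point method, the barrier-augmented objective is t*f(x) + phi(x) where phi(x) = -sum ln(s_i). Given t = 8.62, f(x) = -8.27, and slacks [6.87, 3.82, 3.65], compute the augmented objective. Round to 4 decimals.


Step 1: Compute log-barrier.
ln values: [1.9272, 1.3403, 1.2947]
phi = -(1.9272 + 1.3403 + 1.2947) = -4.5621
Step 2: Compute augmented objective.
t*f(x) = 8.62*-8.27 = -71.2874
Total = -71.2874 - 4.5621 = -75.8495


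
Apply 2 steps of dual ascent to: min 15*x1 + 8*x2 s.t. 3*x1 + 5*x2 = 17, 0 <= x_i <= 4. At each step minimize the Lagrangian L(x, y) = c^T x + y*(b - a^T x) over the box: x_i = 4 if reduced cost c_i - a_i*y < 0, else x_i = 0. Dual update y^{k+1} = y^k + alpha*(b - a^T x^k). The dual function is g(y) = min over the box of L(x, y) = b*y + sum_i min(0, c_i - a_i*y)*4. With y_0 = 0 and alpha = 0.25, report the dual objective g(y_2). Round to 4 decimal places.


Dual ascent for LP: min 15*x1 + 8*x2, 3*x1 + 5*x2 = 17, 0 <= x_i <= 4
Step 1: y^k = 0.0, reduced costs: (15.0, 8.0)
  x^k = (0.0, 0.0), subgradient = b - a^T x = 17.0
  y^{k+1} = 0.0 + 0.25*17.0 = 4.25
Step 2: y^k = 4.25, reduced costs: (2.25, -13.25)
  x^k = (0.0, 4.0), subgradient = b - a^T x = -3.0
  y^{k+1} = 4.25 + 0.25*-3.0 = 3.5
Dual objective at y_2 = 3.5: reduced costs (4.5, -9.5), box minimizer x = (0.0, 4.0)
g(y_2) = b*y + (c1 - a1*y)*x1 + (c2 - a2*y)*x2 = 17*3.5 + 4.5*0.0 + (-9.5)*4.0 = 59.5 + 0.0 - 38.0 = 21.5


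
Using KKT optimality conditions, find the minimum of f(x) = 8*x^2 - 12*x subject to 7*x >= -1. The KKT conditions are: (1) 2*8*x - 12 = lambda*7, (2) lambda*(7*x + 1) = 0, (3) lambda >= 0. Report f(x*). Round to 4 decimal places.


Step 1: Try lambda = 0 (constraint inactive).
Stationarity: 2*8*x - 12 = 0
x* = 12/(2*8) = 0.75
Check constraint: 7*0.75 = 5.25 >= -1 -- satisfied.
Step 2: Compute optimal value.
f(x*) = 8*0.75^2 - 12*0.75 = -4.5


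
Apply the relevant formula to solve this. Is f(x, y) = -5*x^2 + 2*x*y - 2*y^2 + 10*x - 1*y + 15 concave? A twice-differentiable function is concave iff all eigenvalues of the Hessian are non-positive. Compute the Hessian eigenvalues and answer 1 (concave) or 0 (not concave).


The Hessian of f(x,y) = -5*x^2 + 2*x*y - 2*y^2 + 10*x - 1*y + 15 is:
H = [[-10, 2], [2, -4]]
Trace = -10 - 4 = -14
Determinant = -10*-4 - (2)^2 = 36
Discriminant = (-14)^2 - 4*36 = 52.0
Eigenvalues: lambda_1 = -10.6056, lambda_2 = -3.3944
The function is concave.

1


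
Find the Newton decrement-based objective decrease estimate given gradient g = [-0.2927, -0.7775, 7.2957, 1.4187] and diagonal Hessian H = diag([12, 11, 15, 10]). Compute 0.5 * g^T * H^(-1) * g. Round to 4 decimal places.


Step 1: H is diagonal, so H^(-1) * g = [-0.0244, -0.0707, 0.4864, 0.1419].
Step 2: g^T H^(-1) g = sum_i g_i^2 / H_ii
  = (-0.2927)^2/12 + (-0.7775)^2/11 + (7.2957)^2/15 + (1.4187)^2/10
  = 0.0071 + 0.055 + 3.5485 + 0.2013 = 3.8118
Step 3: Objective decrease = 0.5 * g^T H^(-1) g = 1.9059


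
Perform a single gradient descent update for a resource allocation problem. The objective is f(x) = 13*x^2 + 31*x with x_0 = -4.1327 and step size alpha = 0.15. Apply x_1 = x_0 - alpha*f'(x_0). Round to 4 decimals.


We compute the gradient at x_0 and apply the update.
f'(x) = 26*x + 31
f'(-4.1327) = 26*-4.1327 + 31 = -76.4502
x_1 = -4.1327 - 0.15*-76.4502 = 7.3348


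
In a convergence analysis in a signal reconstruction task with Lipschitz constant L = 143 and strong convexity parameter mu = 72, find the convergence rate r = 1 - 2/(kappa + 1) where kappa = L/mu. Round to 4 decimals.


Step 1: Compute the condition number.
kappa = L/mu = 143/72 = 1.9861
Step 2: Compute the convergence rate.
r = 1 - 2/(kappa + 1) = 1 - 2*mu/(L + mu) = (L - mu)/(L + mu) = 71/215 = 0.3302


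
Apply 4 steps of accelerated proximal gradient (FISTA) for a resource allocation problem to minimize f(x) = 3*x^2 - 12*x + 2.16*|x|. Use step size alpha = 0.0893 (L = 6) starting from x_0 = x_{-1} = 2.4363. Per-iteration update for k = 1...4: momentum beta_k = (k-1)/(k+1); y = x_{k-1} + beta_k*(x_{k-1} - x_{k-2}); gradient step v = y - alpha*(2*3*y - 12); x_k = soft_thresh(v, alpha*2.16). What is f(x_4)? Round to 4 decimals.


FISTA on f(x) = 3*x^2 - 12*x + 2.16*|x|
L = 6, alpha = 0.0893
Iteration 1: beta = 0.0, y = 2.4363 + 0.0*(2.4363 - 2.4363) = 2.4363
  grad(y) = 2.6178, v = y - alpha*grad = 2.2025
  prox(v) = soft_thresh(2.2025, 0.1929) = 2.0096
Iteration 2: beta = 0.3333, y = 2.0096 + 0.3333*(2.0096 - 2.4363) = 1.8674
  grad(y) = -0.7955, v = y - alpha*grad = 1.9385
  prox(v) = soft_thresh(1.9385, 0.1929) = 1.7456
Iteration 3: beta = 0.5, y = 1.7456 + 0.5*(1.7456 - 2.0096) = 1.6135
  grad(y) = -2.3188, v = y - alpha*grad = 1.8206
  prox(v) = soft_thresh(1.8206, 0.1929) = 1.6277
Iteration 4: beta = 0.6, y = 1.6277 + 0.6*(1.6277 - 1.7456) = 1.557
  grad(y) = -2.658, v = y - alpha*grad = 1.7944
  prox(v) = soft_thresh(1.7944, 0.1929) = 1.6015
f(x_4) = 3*1.6015^2 - 12*1.6015 + 2.16*|1.6015| = -8.0643


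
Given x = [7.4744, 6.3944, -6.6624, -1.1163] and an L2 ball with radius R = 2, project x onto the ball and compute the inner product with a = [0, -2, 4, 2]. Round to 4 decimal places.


Step 1: Compute ||x|| (intermediates to 6 decimals).
||x|| = sqrt(7.4744^2 + 6.3944^2 + (-6.6624)^2 + (-1.1163)^2) = 11.932674
Step 2: Project.
Since ||x|| > R, scale = R/||x|| = 2/11.932674 = 0.167607, proj(x) = scale * x
proj(x) = [1.252762, 1.071746, -1.116665, -0.1871]
Step 3: Dot product.
a^T * proj(x) = 0*1.252762 - 2*1.071746 + 4*(-1.116665) + 2*(-0.1871) = -6.9844


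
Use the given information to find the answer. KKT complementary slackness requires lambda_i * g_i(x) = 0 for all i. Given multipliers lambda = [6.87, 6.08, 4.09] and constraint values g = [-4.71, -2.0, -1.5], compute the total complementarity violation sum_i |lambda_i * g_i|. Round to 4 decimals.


KKT complementary slackness check:
lambda_1 * g_1 = 6.87 * -4.71 = -32.3577
lambda_2 * g_2 = 6.08 * -2.0 = -12.16
lambda_3 * g_3 = 4.09 * -1.5 = -6.135
Total violation = 32.3577 + 12.16 + 6.135 = 50.6527


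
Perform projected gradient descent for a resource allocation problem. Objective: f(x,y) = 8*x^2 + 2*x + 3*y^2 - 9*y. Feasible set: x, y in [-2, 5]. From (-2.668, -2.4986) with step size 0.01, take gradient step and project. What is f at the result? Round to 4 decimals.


Step 1: Compute gradient at (-2.668, -2.4986).
grad_x = 2*8*-2.668 + 2 = -40.688
grad_y = 2*3*-2.4986 - 9 = -23.9916
Step 2: Gradient step.
x_raw = -2.668 - 0.01*-40.688 = -2.2611
y_raw = -2.4986 - 0.01*-23.9916 = -2.2587
Step 3: Project onto [-2, 5].
x_proj = clip(-2.2611) = -2.0
y_proj = clip(-2.2587) = -2.0
Step 4: Evaluate f.
f(-2.0, -2.0) = 58.0


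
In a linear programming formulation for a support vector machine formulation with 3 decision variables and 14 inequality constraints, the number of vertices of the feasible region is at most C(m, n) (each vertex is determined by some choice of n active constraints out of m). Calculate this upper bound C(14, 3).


Each vertex corresponds to some choice of n active constraints out of m, so the number of vertices is at most C(m, n) = m! / (n!(m-n)!).
m = 14, n = 3
Numerator: 14 * 13 * 12
Denominator: 3! = 6
C(14, 3) = 364


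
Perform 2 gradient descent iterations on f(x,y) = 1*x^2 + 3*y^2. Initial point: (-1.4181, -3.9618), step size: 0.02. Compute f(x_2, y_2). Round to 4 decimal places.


Gradient descent on f(x,y) = 1*x^2 + 3*y^2.
Starting point: (-1.4181, -3.9618), alpha = 0.02
Step 1: grad_x = 2*1*-1.4181 = -2.8362, grad_y = 2*3*-3.9618 = -23.7708
  x_1 = -1.4181 - 0.02*-2.8362 = -1.3614
  y_1 = -3.9618 - 0.02*-23.7708 = -3.4864
Step 2: grad_x = 2*1*-1.3614 = -2.7228, grad_y = 2*3*-3.4864 = -20.9183
  x_2 = -1.3614 - 0.02*-2.7228 = -1.3069
  y_2 = -3.4864 - 0.02*-20.9183 = -3.068
f(-1.3069, -3.068) = 1*(-1.3069)^2 + 3*(-3.068)^2 = 29.9462


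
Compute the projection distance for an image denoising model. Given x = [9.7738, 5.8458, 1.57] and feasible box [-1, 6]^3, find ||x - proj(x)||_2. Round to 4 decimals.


Project each component onto [-1, 6].
clip(9.7738) = 6.0, clip(5.8458) = 5.8458, clip(1.57) = 1.57
Projection = [6.0, 5.8458, 1.57]
Squared diffs: [14.2416, 0.0, 0.0]
Distance = sqrt(14.2416) = 3.7738


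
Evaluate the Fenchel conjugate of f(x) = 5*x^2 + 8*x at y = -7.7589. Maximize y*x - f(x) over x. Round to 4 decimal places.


f*(y) = sup_x {y*x - a*x^2 - b*x} = sup_x {(y-b)*x - a*x^2}
FOC: (y - b) - 2a*x = 0 => x* = (y - b)/(2a)
x* = (-7.7589 - 8)/(2*5) = -1.5759
f*(-7.7589) = (y-b)^2/(4a) = (-7.7589 - 8)^2/(4*5)
= 248.3429/20 = 12.4171


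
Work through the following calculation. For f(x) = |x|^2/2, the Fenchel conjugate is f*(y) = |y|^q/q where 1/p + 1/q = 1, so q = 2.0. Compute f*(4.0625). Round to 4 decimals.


The conjugate exponent q satisfies 1/p + 1/q = 1.
p = 2, so q = 2/(2 - 1) = 2.0
|y|^q = 4.0625^2.0 = 16.5039
f*(4.0625) = 16.5039 / 2.0 = 8.252


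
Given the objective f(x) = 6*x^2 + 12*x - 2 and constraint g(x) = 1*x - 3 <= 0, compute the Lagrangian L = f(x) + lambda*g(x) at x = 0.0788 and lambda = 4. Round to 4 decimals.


Step 1: Evaluate f(x).
f(0.0788) = 6*0.0788^2 + 12*0.0788 - 2 = -1.0171
Step 2: Evaluate g(x).
g(0.0788) = 1*0.0788 - 3 = -2.9212
Step 3: Compute Lagrangian.
L = -1.0171 + 4*-2.9212 = -12.7019


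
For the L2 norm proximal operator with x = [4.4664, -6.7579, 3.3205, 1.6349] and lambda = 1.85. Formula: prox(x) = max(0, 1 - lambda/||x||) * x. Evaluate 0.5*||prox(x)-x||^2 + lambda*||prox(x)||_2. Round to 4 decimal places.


Step 1: Compute ||x||.
||x|| = 8.906
Step 2: Compute scaling factor.
scale = max(0, 1 - 1.85/8.906) = 0.7923
Step 3: prox(x) = [3.5386, -5.3541, 2.6307, 1.2953]
||prox(x)|| = 7.056
Step 4: Proximal objective.
0.5*||prox-x||^2 = 1.7113
lambda*||prox|| = 13.0536
Total = 14.7648


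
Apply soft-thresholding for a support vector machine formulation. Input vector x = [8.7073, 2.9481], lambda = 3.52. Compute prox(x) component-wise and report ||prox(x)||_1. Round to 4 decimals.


Soft-thresholding with lambda = 3.52:
prox(8.7073) = sign(8.7073)*max(|8.7073| - 3.52, 0) = 5.1873
prox(2.9481) = sign(2.9481)*max(|2.9481| - 3.52, 0) = 0.0
prox(x) = [5.1873, 0.0]
||prox(x)||_1 = 5.1873 + 0.0 = 5.1873


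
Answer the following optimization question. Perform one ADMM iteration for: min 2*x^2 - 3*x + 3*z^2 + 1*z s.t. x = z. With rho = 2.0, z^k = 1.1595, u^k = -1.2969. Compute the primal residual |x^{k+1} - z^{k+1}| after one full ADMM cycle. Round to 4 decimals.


ADMM iteration with rho = 2.0, z^k = 1.1595, u^k = -1.2969
Step 1: x-update.
Minimize 2*x^2 - 3*x + (2.0/2)*(x - 1.1595 - 1.2969)^2
FOC: (2*2 + 2.0)*x = 3 + 2.0*(1.1595 + 1.2969)
x^{k+1} = 1.3188
Step 2: z-update.
Minimize 3*z^2 + 1*z + (2.0/2)*(1.3188 - z - 1.2969)^2
FOC: (2*3 + 2.0)*z = -1 + 2.0*(1.3188 - 1.2969)
z^{k+1} = -0.1195
Step 3: u-update.
u^{k+1} = -1.2969 + 1.3188 + 0.1195 = 0.1414
Step 4: Primal residual = |1.3188 + 0.1195| = 1.4383


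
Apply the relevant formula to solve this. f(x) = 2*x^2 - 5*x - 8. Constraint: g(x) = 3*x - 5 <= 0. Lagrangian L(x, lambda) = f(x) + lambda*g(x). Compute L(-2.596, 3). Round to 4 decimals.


Step 1: Evaluate f(x).
f(-2.596) = 2*(-2.596)^2 - 5*(-2.596) - 8 = 18.4584
Step 2: Evaluate g(x).
g(-2.596) = 3*-2.596 - 5 = -12.788
Step 3: Compute Lagrangian.
L = 18.4584 + 3*-12.788 = -19.9056
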